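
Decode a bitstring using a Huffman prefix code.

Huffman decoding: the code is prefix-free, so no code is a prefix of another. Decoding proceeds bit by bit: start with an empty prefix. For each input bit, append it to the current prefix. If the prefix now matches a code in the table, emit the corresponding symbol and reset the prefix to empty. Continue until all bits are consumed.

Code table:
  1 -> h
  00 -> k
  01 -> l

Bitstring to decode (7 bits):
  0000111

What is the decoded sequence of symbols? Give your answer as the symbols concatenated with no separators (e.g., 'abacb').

Answer: kkhhh

Derivation:
Bit 0: prefix='0' (no match yet)
Bit 1: prefix='00' -> emit 'k', reset
Bit 2: prefix='0' (no match yet)
Bit 3: prefix='00' -> emit 'k', reset
Bit 4: prefix='1' -> emit 'h', reset
Bit 5: prefix='1' -> emit 'h', reset
Bit 6: prefix='1' -> emit 'h', reset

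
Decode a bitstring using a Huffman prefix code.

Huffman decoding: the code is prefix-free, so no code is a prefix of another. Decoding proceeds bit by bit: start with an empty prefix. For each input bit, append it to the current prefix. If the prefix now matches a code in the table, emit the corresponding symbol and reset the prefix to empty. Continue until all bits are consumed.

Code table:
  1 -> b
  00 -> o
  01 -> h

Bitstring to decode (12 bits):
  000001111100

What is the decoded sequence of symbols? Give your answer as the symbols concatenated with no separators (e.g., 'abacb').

Bit 0: prefix='0' (no match yet)
Bit 1: prefix='00' -> emit 'o', reset
Bit 2: prefix='0' (no match yet)
Bit 3: prefix='00' -> emit 'o', reset
Bit 4: prefix='0' (no match yet)
Bit 5: prefix='01' -> emit 'h', reset
Bit 6: prefix='1' -> emit 'b', reset
Bit 7: prefix='1' -> emit 'b', reset
Bit 8: prefix='1' -> emit 'b', reset
Bit 9: prefix='1' -> emit 'b', reset
Bit 10: prefix='0' (no match yet)
Bit 11: prefix='00' -> emit 'o', reset

Answer: oohbbbbo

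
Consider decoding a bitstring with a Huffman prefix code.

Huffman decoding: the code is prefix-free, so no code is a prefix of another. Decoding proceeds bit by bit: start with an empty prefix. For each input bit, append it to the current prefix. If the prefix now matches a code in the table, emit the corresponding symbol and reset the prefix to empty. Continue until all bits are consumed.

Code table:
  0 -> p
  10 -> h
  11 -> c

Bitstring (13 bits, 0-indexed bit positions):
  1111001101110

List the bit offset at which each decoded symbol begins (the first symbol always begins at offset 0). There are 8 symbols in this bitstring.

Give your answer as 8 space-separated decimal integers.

Bit 0: prefix='1' (no match yet)
Bit 1: prefix='11' -> emit 'c', reset
Bit 2: prefix='1' (no match yet)
Bit 3: prefix='11' -> emit 'c', reset
Bit 4: prefix='0' -> emit 'p', reset
Bit 5: prefix='0' -> emit 'p', reset
Bit 6: prefix='1' (no match yet)
Bit 7: prefix='11' -> emit 'c', reset
Bit 8: prefix='0' -> emit 'p', reset
Bit 9: prefix='1' (no match yet)
Bit 10: prefix='11' -> emit 'c', reset
Bit 11: prefix='1' (no match yet)
Bit 12: prefix='10' -> emit 'h', reset

Answer: 0 2 4 5 6 8 9 11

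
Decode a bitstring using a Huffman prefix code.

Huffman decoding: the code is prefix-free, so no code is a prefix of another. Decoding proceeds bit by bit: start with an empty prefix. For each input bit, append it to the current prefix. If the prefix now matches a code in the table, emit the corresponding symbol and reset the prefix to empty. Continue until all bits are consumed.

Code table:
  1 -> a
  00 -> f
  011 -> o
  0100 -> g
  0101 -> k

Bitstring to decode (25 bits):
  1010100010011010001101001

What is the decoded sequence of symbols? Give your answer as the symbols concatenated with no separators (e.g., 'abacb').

Bit 0: prefix='1' -> emit 'a', reset
Bit 1: prefix='0' (no match yet)
Bit 2: prefix='01' (no match yet)
Bit 3: prefix='010' (no match yet)
Bit 4: prefix='0101' -> emit 'k', reset
Bit 5: prefix='0' (no match yet)
Bit 6: prefix='00' -> emit 'f', reset
Bit 7: prefix='0' (no match yet)
Bit 8: prefix='01' (no match yet)
Bit 9: prefix='010' (no match yet)
Bit 10: prefix='0100' -> emit 'g', reset
Bit 11: prefix='1' -> emit 'a', reset
Bit 12: prefix='1' -> emit 'a', reset
Bit 13: prefix='0' (no match yet)
Bit 14: prefix='01' (no match yet)
Bit 15: prefix='010' (no match yet)
Bit 16: prefix='0100' -> emit 'g', reset
Bit 17: prefix='0' (no match yet)
Bit 18: prefix='01' (no match yet)
Bit 19: prefix='011' -> emit 'o', reset
Bit 20: prefix='0' (no match yet)
Bit 21: prefix='01' (no match yet)
Bit 22: prefix='010' (no match yet)
Bit 23: prefix='0100' -> emit 'g', reset
Bit 24: prefix='1' -> emit 'a', reset

Answer: akfgaagoga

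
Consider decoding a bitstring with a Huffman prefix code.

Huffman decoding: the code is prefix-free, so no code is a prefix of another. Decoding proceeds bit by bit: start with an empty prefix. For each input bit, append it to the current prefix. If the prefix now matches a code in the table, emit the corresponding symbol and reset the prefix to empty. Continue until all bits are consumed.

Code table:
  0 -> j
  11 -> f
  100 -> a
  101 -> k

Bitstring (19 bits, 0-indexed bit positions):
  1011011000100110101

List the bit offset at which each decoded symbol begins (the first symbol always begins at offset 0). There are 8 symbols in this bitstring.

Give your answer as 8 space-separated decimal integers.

Bit 0: prefix='1' (no match yet)
Bit 1: prefix='10' (no match yet)
Bit 2: prefix='101' -> emit 'k', reset
Bit 3: prefix='1' (no match yet)
Bit 4: prefix='10' (no match yet)
Bit 5: prefix='101' -> emit 'k', reset
Bit 6: prefix='1' (no match yet)
Bit 7: prefix='10' (no match yet)
Bit 8: prefix='100' -> emit 'a', reset
Bit 9: prefix='0' -> emit 'j', reset
Bit 10: prefix='1' (no match yet)
Bit 11: prefix='10' (no match yet)
Bit 12: prefix='100' -> emit 'a', reset
Bit 13: prefix='1' (no match yet)
Bit 14: prefix='11' -> emit 'f', reset
Bit 15: prefix='0' -> emit 'j', reset
Bit 16: prefix='1' (no match yet)
Bit 17: prefix='10' (no match yet)
Bit 18: prefix='101' -> emit 'k', reset

Answer: 0 3 6 9 10 13 15 16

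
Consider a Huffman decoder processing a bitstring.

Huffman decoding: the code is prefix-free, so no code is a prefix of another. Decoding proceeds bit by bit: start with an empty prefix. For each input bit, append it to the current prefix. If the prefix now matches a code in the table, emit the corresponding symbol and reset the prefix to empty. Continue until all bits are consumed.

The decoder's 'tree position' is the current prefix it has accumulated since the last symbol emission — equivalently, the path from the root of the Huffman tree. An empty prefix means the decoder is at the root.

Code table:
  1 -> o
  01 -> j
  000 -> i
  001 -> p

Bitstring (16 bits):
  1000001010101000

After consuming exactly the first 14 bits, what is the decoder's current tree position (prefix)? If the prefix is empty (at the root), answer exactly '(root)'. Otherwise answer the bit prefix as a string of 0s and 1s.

Answer: 0

Derivation:
Bit 0: prefix='1' -> emit 'o', reset
Bit 1: prefix='0' (no match yet)
Bit 2: prefix='00' (no match yet)
Bit 3: prefix='000' -> emit 'i', reset
Bit 4: prefix='0' (no match yet)
Bit 5: prefix='00' (no match yet)
Bit 6: prefix='001' -> emit 'p', reset
Bit 7: prefix='0' (no match yet)
Bit 8: prefix='01' -> emit 'j', reset
Bit 9: prefix='0' (no match yet)
Bit 10: prefix='01' -> emit 'j', reset
Bit 11: prefix='0' (no match yet)
Bit 12: prefix='01' -> emit 'j', reset
Bit 13: prefix='0' (no match yet)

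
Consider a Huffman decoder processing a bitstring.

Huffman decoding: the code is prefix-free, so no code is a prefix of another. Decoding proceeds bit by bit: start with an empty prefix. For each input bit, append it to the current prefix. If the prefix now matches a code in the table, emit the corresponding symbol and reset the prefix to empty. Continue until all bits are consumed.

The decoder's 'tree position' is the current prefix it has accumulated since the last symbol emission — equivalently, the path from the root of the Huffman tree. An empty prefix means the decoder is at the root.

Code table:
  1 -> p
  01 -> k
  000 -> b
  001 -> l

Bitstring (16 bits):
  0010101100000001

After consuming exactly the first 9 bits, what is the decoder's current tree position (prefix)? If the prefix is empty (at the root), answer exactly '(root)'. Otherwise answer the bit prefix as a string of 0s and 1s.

Answer: 0

Derivation:
Bit 0: prefix='0' (no match yet)
Bit 1: prefix='00' (no match yet)
Bit 2: prefix='001' -> emit 'l', reset
Bit 3: prefix='0' (no match yet)
Bit 4: prefix='01' -> emit 'k', reset
Bit 5: prefix='0' (no match yet)
Bit 6: prefix='01' -> emit 'k', reset
Bit 7: prefix='1' -> emit 'p', reset
Bit 8: prefix='0' (no match yet)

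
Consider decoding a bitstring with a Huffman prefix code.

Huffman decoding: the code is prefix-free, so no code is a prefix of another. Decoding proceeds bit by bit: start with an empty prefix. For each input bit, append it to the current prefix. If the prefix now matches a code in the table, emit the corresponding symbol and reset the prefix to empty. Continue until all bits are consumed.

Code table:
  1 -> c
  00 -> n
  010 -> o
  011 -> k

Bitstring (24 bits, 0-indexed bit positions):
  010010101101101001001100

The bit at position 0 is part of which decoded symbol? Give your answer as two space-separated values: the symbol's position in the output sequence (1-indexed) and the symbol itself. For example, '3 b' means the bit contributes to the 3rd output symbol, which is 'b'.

Bit 0: prefix='0' (no match yet)
Bit 1: prefix='01' (no match yet)
Bit 2: prefix='010' -> emit 'o', reset
Bit 3: prefix='0' (no match yet)
Bit 4: prefix='01' (no match yet)

Answer: 1 o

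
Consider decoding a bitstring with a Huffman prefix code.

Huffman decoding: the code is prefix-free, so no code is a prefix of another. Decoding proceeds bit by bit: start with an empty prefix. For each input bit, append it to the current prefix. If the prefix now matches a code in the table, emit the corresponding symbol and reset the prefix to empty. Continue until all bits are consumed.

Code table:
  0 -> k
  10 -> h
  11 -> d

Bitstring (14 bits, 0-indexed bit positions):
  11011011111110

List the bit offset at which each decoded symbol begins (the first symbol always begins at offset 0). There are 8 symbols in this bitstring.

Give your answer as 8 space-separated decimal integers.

Bit 0: prefix='1' (no match yet)
Bit 1: prefix='11' -> emit 'd', reset
Bit 2: prefix='0' -> emit 'k', reset
Bit 3: prefix='1' (no match yet)
Bit 4: prefix='11' -> emit 'd', reset
Bit 5: prefix='0' -> emit 'k', reset
Bit 6: prefix='1' (no match yet)
Bit 7: prefix='11' -> emit 'd', reset
Bit 8: prefix='1' (no match yet)
Bit 9: prefix='11' -> emit 'd', reset
Bit 10: prefix='1' (no match yet)
Bit 11: prefix='11' -> emit 'd', reset
Bit 12: prefix='1' (no match yet)
Bit 13: prefix='10' -> emit 'h', reset

Answer: 0 2 3 5 6 8 10 12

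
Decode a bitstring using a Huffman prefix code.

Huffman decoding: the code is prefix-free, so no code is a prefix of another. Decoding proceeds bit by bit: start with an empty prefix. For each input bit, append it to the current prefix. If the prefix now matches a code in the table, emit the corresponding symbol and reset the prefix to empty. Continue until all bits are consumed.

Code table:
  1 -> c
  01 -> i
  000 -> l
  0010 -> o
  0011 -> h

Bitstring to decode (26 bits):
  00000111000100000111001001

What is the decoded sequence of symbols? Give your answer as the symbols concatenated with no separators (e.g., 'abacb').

Bit 0: prefix='0' (no match yet)
Bit 1: prefix='00' (no match yet)
Bit 2: prefix='000' -> emit 'l', reset
Bit 3: prefix='0' (no match yet)
Bit 4: prefix='00' (no match yet)
Bit 5: prefix='001' (no match yet)
Bit 6: prefix='0011' -> emit 'h', reset
Bit 7: prefix='1' -> emit 'c', reset
Bit 8: prefix='0' (no match yet)
Bit 9: prefix='00' (no match yet)
Bit 10: prefix='000' -> emit 'l', reset
Bit 11: prefix='1' -> emit 'c', reset
Bit 12: prefix='0' (no match yet)
Bit 13: prefix='00' (no match yet)
Bit 14: prefix='000' -> emit 'l', reset
Bit 15: prefix='0' (no match yet)
Bit 16: prefix='00' (no match yet)
Bit 17: prefix='001' (no match yet)
Bit 18: prefix='0011' -> emit 'h', reset
Bit 19: prefix='1' -> emit 'c', reset
Bit 20: prefix='0' (no match yet)
Bit 21: prefix='00' (no match yet)
Bit 22: prefix='001' (no match yet)
Bit 23: prefix='0010' -> emit 'o', reset
Bit 24: prefix='0' (no match yet)
Bit 25: prefix='01' -> emit 'i', reset

Answer: lhclclhcoi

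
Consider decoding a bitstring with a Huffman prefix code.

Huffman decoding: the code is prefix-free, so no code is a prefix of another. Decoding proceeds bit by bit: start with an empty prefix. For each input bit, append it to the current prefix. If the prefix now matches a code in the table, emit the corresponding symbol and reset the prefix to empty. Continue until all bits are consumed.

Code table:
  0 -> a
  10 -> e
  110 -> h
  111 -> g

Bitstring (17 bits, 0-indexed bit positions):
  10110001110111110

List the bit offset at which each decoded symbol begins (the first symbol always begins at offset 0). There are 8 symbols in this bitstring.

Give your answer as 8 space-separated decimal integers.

Answer: 0 2 5 6 7 10 11 14

Derivation:
Bit 0: prefix='1' (no match yet)
Bit 1: prefix='10' -> emit 'e', reset
Bit 2: prefix='1' (no match yet)
Bit 3: prefix='11' (no match yet)
Bit 4: prefix='110' -> emit 'h', reset
Bit 5: prefix='0' -> emit 'a', reset
Bit 6: prefix='0' -> emit 'a', reset
Bit 7: prefix='1' (no match yet)
Bit 8: prefix='11' (no match yet)
Bit 9: prefix='111' -> emit 'g', reset
Bit 10: prefix='0' -> emit 'a', reset
Bit 11: prefix='1' (no match yet)
Bit 12: prefix='11' (no match yet)
Bit 13: prefix='111' -> emit 'g', reset
Bit 14: prefix='1' (no match yet)
Bit 15: prefix='11' (no match yet)
Bit 16: prefix='110' -> emit 'h', reset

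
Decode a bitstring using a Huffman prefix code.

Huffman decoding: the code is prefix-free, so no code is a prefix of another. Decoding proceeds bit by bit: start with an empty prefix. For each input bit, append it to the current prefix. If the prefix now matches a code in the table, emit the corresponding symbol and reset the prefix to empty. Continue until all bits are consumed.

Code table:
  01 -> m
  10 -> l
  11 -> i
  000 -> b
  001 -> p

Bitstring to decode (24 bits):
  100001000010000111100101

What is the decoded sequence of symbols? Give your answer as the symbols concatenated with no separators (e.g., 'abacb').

Bit 0: prefix='1' (no match yet)
Bit 1: prefix='10' -> emit 'l', reset
Bit 2: prefix='0' (no match yet)
Bit 3: prefix='00' (no match yet)
Bit 4: prefix='000' -> emit 'b', reset
Bit 5: prefix='1' (no match yet)
Bit 6: prefix='10' -> emit 'l', reset
Bit 7: prefix='0' (no match yet)
Bit 8: prefix='00' (no match yet)
Bit 9: prefix='000' -> emit 'b', reset
Bit 10: prefix='1' (no match yet)
Bit 11: prefix='10' -> emit 'l', reset
Bit 12: prefix='0' (no match yet)
Bit 13: prefix='00' (no match yet)
Bit 14: prefix='000' -> emit 'b', reset
Bit 15: prefix='1' (no match yet)
Bit 16: prefix='11' -> emit 'i', reset
Bit 17: prefix='1' (no match yet)
Bit 18: prefix='11' -> emit 'i', reset
Bit 19: prefix='0' (no match yet)
Bit 20: prefix='00' (no match yet)
Bit 21: prefix='001' -> emit 'p', reset
Bit 22: prefix='0' (no match yet)
Bit 23: prefix='01' -> emit 'm', reset

Answer: lblblbiipm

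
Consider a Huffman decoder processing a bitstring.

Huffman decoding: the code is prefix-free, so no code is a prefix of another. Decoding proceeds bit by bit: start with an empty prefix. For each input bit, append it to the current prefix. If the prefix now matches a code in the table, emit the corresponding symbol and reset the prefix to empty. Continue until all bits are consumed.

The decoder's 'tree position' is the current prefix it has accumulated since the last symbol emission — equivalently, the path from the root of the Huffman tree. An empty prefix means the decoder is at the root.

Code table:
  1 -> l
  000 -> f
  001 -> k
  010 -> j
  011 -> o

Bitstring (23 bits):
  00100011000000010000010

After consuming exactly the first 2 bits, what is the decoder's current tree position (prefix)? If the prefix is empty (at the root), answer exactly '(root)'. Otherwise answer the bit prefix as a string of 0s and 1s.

Answer: 00

Derivation:
Bit 0: prefix='0' (no match yet)
Bit 1: prefix='00' (no match yet)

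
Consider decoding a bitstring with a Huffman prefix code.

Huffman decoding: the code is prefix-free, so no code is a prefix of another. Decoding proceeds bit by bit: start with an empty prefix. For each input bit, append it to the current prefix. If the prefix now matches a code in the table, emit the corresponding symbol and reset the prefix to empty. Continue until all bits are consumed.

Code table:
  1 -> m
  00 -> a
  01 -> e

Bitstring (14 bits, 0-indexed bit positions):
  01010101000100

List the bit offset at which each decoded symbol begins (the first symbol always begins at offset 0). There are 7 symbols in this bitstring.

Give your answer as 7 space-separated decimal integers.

Answer: 0 2 4 6 8 10 12

Derivation:
Bit 0: prefix='0' (no match yet)
Bit 1: prefix='01' -> emit 'e', reset
Bit 2: prefix='0' (no match yet)
Bit 3: prefix='01' -> emit 'e', reset
Bit 4: prefix='0' (no match yet)
Bit 5: prefix='01' -> emit 'e', reset
Bit 6: prefix='0' (no match yet)
Bit 7: prefix='01' -> emit 'e', reset
Bit 8: prefix='0' (no match yet)
Bit 9: prefix='00' -> emit 'a', reset
Bit 10: prefix='0' (no match yet)
Bit 11: prefix='01' -> emit 'e', reset
Bit 12: prefix='0' (no match yet)
Bit 13: prefix='00' -> emit 'a', reset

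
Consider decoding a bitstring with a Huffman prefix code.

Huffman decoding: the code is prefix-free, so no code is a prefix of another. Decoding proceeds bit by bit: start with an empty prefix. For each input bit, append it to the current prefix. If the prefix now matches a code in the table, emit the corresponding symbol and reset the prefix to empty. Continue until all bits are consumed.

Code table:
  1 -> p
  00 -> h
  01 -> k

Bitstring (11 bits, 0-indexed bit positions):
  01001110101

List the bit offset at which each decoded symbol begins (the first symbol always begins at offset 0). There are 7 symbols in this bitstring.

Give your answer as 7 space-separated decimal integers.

Bit 0: prefix='0' (no match yet)
Bit 1: prefix='01' -> emit 'k', reset
Bit 2: prefix='0' (no match yet)
Bit 3: prefix='00' -> emit 'h', reset
Bit 4: prefix='1' -> emit 'p', reset
Bit 5: prefix='1' -> emit 'p', reset
Bit 6: prefix='1' -> emit 'p', reset
Bit 7: prefix='0' (no match yet)
Bit 8: prefix='01' -> emit 'k', reset
Bit 9: prefix='0' (no match yet)
Bit 10: prefix='01' -> emit 'k', reset

Answer: 0 2 4 5 6 7 9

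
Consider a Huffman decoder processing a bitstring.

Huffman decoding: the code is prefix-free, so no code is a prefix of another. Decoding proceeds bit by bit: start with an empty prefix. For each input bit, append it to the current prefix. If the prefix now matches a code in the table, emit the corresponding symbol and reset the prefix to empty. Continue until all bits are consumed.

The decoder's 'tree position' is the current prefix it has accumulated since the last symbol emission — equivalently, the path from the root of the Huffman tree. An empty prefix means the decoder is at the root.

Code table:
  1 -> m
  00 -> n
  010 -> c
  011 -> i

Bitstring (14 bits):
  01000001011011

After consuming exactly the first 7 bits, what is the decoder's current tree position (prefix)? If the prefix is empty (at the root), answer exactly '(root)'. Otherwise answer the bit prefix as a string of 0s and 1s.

Bit 0: prefix='0' (no match yet)
Bit 1: prefix='01' (no match yet)
Bit 2: prefix='010' -> emit 'c', reset
Bit 3: prefix='0' (no match yet)
Bit 4: prefix='00' -> emit 'n', reset
Bit 5: prefix='0' (no match yet)
Bit 6: prefix='00' -> emit 'n', reset

Answer: (root)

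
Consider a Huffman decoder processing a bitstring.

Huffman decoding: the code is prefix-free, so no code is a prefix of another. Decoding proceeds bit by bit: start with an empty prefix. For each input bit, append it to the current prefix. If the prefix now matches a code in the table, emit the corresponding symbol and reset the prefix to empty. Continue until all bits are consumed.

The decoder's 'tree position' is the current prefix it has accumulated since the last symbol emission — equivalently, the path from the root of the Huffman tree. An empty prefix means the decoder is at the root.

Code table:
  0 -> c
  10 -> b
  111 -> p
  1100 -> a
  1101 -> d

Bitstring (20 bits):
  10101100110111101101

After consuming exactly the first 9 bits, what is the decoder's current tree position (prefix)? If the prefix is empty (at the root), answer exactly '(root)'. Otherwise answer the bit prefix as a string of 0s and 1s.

Bit 0: prefix='1' (no match yet)
Bit 1: prefix='10' -> emit 'b', reset
Bit 2: prefix='1' (no match yet)
Bit 3: prefix='10' -> emit 'b', reset
Bit 4: prefix='1' (no match yet)
Bit 5: prefix='11' (no match yet)
Bit 6: prefix='110' (no match yet)
Bit 7: prefix='1100' -> emit 'a', reset
Bit 8: prefix='1' (no match yet)

Answer: 1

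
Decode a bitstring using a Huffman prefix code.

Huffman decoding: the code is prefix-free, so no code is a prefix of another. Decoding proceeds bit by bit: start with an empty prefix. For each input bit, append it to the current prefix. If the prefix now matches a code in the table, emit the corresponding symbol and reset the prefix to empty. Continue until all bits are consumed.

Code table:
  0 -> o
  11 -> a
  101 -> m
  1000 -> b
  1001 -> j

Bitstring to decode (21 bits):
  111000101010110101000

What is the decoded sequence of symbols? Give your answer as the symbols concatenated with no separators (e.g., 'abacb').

Bit 0: prefix='1' (no match yet)
Bit 1: prefix='11' -> emit 'a', reset
Bit 2: prefix='1' (no match yet)
Bit 3: prefix='10' (no match yet)
Bit 4: prefix='100' (no match yet)
Bit 5: prefix='1000' -> emit 'b', reset
Bit 6: prefix='1' (no match yet)
Bit 7: prefix='10' (no match yet)
Bit 8: prefix='101' -> emit 'm', reset
Bit 9: prefix='0' -> emit 'o', reset
Bit 10: prefix='1' (no match yet)
Bit 11: prefix='10' (no match yet)
Bit 12: prefix='101' -> emit 'm', reset
Bit 13: prefix='1' (no match yet)
Bit 14: prefix='10' (no match yet)
Bit 15: prefix='101' -> emit 'm', reset
Bit 16: prefix='0' -> emit 'o', reset
Bit 17: prefix='1' (no match yet)
Bit 18: prefix='10' (no match yet)
Bit 19: prefix='100' (no match yet)
Bit 20: prefix='1000' -> emit 'b', reset

Answer: abmommob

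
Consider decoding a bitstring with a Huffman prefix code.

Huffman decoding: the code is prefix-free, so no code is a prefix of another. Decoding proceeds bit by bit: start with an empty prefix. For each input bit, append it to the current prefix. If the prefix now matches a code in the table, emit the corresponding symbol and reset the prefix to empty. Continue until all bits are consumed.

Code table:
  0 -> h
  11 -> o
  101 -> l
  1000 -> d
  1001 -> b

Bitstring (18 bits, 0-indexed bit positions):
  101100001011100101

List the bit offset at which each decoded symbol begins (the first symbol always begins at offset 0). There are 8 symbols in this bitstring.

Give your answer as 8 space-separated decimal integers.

Answer: 0 3 7 8 11 13 14 15

Derivation:
Bit 0: prefix='1' (no match yet)
Bit 1: prefix='10' (no match yet)
Bit 2: prefix='101' -> emit 'l', reset
Bit 3: prefix='1' (no match yet)
Bit 4: prefix='10' (no match yet)
Bit 5: prefix='100' (no match yet)
Bit 6: prefix='1000' -> emit 'd', reset
Bit 7: prefix='0' -> emit 'h', reset
Bit 8: prefix='1' (no match yet)
Bit 9: prefix='10' (no match yet)
Bit 10: prefix='101' -> emit 'l', reset
Bit 11: prefix='1' (no match yet)
Bit 12: prefix='11' -> emit 'o', reset
Bit 13: prefix='0' -> emit 'h', reset
Bit 14: prefix='0' -> emit 'h', reset
Bit 15: prefix='1' (no match yet)
Bit 16: prefix='10' (no match yet)
Bit 17: prefix='101' -> emit 'l', reset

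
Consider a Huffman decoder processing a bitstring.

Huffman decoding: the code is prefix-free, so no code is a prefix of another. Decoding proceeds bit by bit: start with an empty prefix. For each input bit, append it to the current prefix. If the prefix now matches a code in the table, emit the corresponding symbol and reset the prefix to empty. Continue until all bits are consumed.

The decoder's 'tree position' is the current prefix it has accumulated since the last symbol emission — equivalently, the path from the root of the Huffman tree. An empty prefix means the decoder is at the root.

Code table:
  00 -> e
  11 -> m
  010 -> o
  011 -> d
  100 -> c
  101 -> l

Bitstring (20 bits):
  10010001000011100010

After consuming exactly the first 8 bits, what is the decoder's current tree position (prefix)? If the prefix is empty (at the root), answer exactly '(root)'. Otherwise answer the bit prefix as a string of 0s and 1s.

Bit 0: prefix='1' (no match yet)
Bit 1: prefix='10' (no match yet)
Bit 2: prefix='100' -> emit 'c', reset
Bit 3: prefix='1' (no match yet)
Bit 4: prefix='10' (no match yet)
Bit 5: prefix='100' -> emit 'c', reset
Bit 6: prefix='0' (no match yet)
Bit 7: prefix='01' (no match yet)

Answer: 01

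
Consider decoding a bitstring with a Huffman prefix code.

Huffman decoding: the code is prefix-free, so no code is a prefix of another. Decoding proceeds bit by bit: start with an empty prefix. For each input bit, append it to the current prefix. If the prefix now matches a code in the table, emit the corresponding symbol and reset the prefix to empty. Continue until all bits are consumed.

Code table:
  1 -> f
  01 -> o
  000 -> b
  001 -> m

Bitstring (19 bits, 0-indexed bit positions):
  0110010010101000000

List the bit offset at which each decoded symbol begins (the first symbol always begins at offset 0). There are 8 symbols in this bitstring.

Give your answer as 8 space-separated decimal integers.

Bit 0: prefix='0' (no match yet)
Bit 1: prefix='01' -> emit 'o', reset
Bit 2: prefix='1' -> emit 'f', reset
Bit 3: prefix='0' (no match yet)
Bit 4: prefix='00' (no match yet)
Bit 5: prefix='001' -> emit 'm', reset
Bit 6: prefix='0' (no match yet)
Bit 7: prefix='00' (no match yet)
Bit 8: prefix='001' -> emit 'm', reset
Bit 9: prefix='0' (no match yet)
Bit 10: prefix='01' -> emit 'o', reset
Bit 11: prefix='0' (no match yet)
Bit 12: prefix='01' -> emit 'o', reset
Bit 13: prefix='0' (no match yet)
Bit 14: prefix='00' (no match yet)
Bit 15: prefix='000' -> emit 'b', reset
Bit 16: prefix='0' (no match yet)
Bit 17: prefix='00' (no match yet)
Bit 18: prefix='000' -> emit 'b', reset

Answer: 0 2 3 6 9 11 13 16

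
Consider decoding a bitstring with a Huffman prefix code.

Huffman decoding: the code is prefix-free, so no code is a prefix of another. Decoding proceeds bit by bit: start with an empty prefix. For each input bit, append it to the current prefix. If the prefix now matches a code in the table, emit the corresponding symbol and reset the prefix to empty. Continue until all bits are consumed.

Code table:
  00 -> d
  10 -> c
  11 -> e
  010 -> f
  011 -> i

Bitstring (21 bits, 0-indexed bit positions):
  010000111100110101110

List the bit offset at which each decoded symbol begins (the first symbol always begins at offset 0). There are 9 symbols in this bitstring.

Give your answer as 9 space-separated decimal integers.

Bit 0: prefix='0' (no match yet)
Bit 1: prefix='01' (no match yet)
Bit 2: prefix='010' -> emit 'f', reset
Bit 3: prefix='0' (no match yet)
Bit 4: prefix='00' -> emit 'd', reset
Bit 5: prefix='0' (no match yet)
Bit 6: prefix='01' (no match yet)
Bit 7: prefix='011' -> emit 'i', reset
Bit 8: prefix='1' (no match yet)
Bit 9: prefix='11' -> emit 'e', reset
Bit 10: prefix='0' (no match yet)
Bit 11: prefix='00' -> emit 'd', reset
Bit 12: prefix='1' (no match yet)
Bit 13: prefix='11' -> emit 'e', reset
Bit 14: prefix='0' (no match yet)
Bit 15: prefix='01' (no match yet)
Bit 16: prefix='010' -> emit 'f', reset
Bit 17: prefix='1' (no match yet)
Bit 18: prefix='11' -> emit 'e', reset
Bit 19: prefix='1' (no match yet)
Bit 20: prefix='10' -> emit 'c', reset

Answer: 0 3 5 8 10 12 14 17 19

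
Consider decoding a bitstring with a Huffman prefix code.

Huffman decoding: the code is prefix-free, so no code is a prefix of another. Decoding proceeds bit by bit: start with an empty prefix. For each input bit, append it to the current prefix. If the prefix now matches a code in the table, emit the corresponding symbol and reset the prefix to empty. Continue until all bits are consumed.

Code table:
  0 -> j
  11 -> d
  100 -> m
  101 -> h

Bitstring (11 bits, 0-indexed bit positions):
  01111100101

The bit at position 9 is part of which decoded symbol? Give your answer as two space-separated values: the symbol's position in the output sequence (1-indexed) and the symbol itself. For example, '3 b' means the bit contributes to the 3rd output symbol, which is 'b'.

Bit 0: prefix='0' -> emit 'j', reset
Bit 1: prefix='1' (no match yet)
Bit 2: prefix='11' -> emit 'd', reset
Bit 3: prefix='1' (no match yet)
Bit 4: prefix='11' -> emit 'd', reset
Bit 5: prefix='1' (no match yet)
Bit 6: prefix='10' (no match yet)
Bit 7: prefix='100' -> emit 'm', reset
Bit 8: prefix='1' (no match yet)
Bit 9: prefix='10' (no match yet)
Bit 10: prefix='101' -> emit 'h', reset

Answer: 5 h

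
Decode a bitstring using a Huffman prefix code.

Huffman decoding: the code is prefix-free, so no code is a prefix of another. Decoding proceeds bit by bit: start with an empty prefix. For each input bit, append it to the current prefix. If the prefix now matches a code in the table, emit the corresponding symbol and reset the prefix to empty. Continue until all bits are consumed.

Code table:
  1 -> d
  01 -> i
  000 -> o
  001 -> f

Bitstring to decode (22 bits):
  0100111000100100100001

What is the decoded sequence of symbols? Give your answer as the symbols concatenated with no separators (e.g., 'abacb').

Answer: ifddodffoi

Derivation:
Bit 0: prefix='0' (no match yet)
Bit 1: prefix='01' -> emit 'i', reset
Bit 2: prefix='0' (no match yet)
Bit 3: prefix='00' (no match yet)
Bit 4: prefix='001' -> emit 'f', reset
Bit 5: prefix='1' -> emit 'd', reset
Bit 6: prefix='1' -> emit 'd', reset
Bit 7: prefix='0' (no match yet)
Bit 8: prefix='00' (no match yet)
Bit 9: prefix='000' -> emit 'o', reset
Bit 10: prefix='1' -> emit 'd', reset
Bit 11: prefix='0' (no match yet)
Bit 12: prefix='00' (no match yet)
Bit 13: prefix='001' -> emit 'f', reset
Bit 14: prefix='0' (no match yet)
Bit 15: prefix='00' (no match yet)
Bit 16: prefix='001' -> emit 'f', reset
Bit 17: prefix='0' (no match yet)
Bit 18: prefix='00' (no match yet)
Bit 19: prefix='000' -> emit 'o', reset
Bit 20: prefix='0' (no match yet)
Bit 21: prefix='01' -> emit 'i', reset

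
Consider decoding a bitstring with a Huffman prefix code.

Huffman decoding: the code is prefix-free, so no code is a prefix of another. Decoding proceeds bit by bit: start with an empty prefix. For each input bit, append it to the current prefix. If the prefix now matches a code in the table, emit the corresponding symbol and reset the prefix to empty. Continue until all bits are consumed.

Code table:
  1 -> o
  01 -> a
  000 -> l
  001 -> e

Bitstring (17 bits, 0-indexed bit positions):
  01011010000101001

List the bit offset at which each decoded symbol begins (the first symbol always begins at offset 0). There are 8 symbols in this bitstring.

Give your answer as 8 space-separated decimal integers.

Answer: 0 2 4 5 7 10 12 14

Derivation:
Bit 0: prefix='0' (no match yet)
Bit 1: prefix='01' -> emit 'a', reset
Bit 2: prefix='0' (no match yet)
Bit 3: prefix='01' -> emit 'a', reset
Bit 4: prefix='1' -> emit 'o', reset
Bit 5: prefix='0' (no match yet)
Bit 6: prefix='01' -> emit 'a', reset
Bit 7: prefix='0' (no match yet)
Bit 8: prefix='00' (no match yet)
Bit 9: prefix='000' -> emit 'l', reset
Bit 10: prefix='0' (no match yet)
Bit 11: prefix='01' -> emit 'a', reset
Bit 12: prefix='0' (no match yet)
Bit 13: prefix='01' -> emit 'a', reset
Bit 14: prefix='0' (no match yet)
Bit 15: prefix='00' (no match yet)
Bit 16: prefix='001' -> emit 'e', reset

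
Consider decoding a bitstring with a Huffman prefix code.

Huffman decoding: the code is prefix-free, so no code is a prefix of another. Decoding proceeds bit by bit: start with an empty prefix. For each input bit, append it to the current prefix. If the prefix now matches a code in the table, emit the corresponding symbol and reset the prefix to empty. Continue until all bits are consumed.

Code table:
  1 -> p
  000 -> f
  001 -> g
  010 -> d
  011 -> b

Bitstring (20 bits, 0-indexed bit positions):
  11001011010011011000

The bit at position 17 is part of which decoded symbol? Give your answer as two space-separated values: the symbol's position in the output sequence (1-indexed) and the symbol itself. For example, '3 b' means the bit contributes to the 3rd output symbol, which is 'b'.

Answer: 8 f

Derivation:
Bit 0: prefix='1' -> emit 'p', reset
Bit 1: prefix='1' -> emit 'p', reset
Bit 2: prefix='0' (no match yet)
Bit 3: prefix='00' (no match yet)
Bit 4: prefix='001' -> emit 'g', reset
Bit 5: prefix='0' (no match yet)
Bit 6: prefix='01' (no match yet)
Bit 7: prefix='011' -> emit 'b', reset
Bit 8: prefix='0' (no match yet)
Bit 9: prefix='01' (no match yet)
Bit 10: prefix='010' -> emit 'd', reset
Bit 11: prefix='0' (no match yet)
Bit 12: prefix='01' (no match yet)
Bit 13: prefix='011' -> emit 'b', reset
Bit 14: prefix='0' (no match yet)
Bit 15: prefix='01' (no match yet)
Bit 16: prefix='011' -> emit 'b', reset
Bit 17: prefix='0' (no match yet)
Bit 18: prefix='00' (no match yet)
Bit 19: prefix='000' -> emit 'f', reset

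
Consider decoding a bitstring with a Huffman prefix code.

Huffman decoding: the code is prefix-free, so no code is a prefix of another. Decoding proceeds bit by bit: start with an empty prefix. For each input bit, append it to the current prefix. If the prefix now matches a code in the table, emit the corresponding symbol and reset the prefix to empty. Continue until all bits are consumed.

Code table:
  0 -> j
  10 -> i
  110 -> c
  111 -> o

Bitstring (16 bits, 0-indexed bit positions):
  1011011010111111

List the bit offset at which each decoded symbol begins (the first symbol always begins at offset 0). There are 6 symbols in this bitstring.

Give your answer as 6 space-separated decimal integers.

Answer: 0 2 5 8 10 13

Derivation:
Bit 0: prefix='1' (no match yet)
Bit 1: prefix='10' -> emit 'i', reset
Bit 2: prefix='1' (no match yet)
Bit 3: prefix='11' (no match yet)
Bit 4: prefix='110' -> emit 'c', reset
Bit 5: prefix='1' (no match yet)
Bit 6: prefix='11' (no match yet)
Bit 7: prefix='110' -> emit 'c', reset
Bit 8: prefix='1' (no match yet)
Bit 9: prefix='10' -> emit 'i', reset
Bit 10: prefix='1' (no match yet)
Bit 11: prefix='11' (no match yet)
Bit 12: prefix='111' -> emit 'o', reset
Bit 13: prefix='1' (no match yet)
Bit 14: prefix='11' (no match yet)
Bit 15: prefix='111' -> emit 'o', reset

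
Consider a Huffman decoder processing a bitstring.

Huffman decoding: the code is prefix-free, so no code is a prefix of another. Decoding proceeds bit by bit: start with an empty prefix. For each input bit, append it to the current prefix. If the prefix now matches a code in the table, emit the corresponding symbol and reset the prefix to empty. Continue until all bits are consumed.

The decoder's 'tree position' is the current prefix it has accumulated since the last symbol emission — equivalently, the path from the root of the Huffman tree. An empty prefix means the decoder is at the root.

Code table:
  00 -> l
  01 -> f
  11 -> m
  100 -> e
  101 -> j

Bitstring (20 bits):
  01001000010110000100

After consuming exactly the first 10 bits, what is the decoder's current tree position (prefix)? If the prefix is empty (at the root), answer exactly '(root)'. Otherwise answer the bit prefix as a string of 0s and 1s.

Bit 0: prefix='0' (no match yet)
Bit 1: prefix='01' -> emit 'f', reset
Bit 2: prefix='0' (no match yet)
Bit 3: prefix='00' -> emit 'l', reset
Bit 4: prefix='1' (no match yet)
Bit 5: prefix='10' (no match yet)
Bit 6: prefix='100' -> emit 'e', reset
Bit 7: prefix='0' (no match yet)
Bit 8: prefix='00' -> emit 'l', reset
Bit 9: prefix='1' (no match yet)

Answer: 1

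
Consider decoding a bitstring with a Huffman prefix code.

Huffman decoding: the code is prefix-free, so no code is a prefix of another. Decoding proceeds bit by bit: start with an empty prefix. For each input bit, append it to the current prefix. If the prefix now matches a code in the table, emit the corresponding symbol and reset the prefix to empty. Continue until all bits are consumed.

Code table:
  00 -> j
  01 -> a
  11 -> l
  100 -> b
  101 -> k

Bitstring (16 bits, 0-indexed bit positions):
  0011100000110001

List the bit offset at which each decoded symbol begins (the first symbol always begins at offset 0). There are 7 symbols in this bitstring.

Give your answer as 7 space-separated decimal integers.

Answer: 0 2 4 7 9 11 14

Derivation:
Bit 0: prefix='0' (no match yet)
Bit 1: prefix='00' -> emit 'j', reset
Bit 2: prefix='1' (no match yet)
Bit 3: prefix='11' -> emit 'l', reset
Bit 4: prefix='1' (no match yet)
Bit 5: prefix='10' (no match yet)
Bit 6: prefix='100' -> emit 'b', reset
Bit 7: prefix='0' (no match yet)
Bit 8: prefix='00' -> emit 'j', reset
Bit 9: prefix='0' (no match yet)
Bit 10: prefix='01' -> emit 'a', reset
Bit 11: prefix='1' (no match yet)
Bit 12: prefix='10' (no match yet)
Bit 13: prefix='100' -> emit 'b', reset
Bit 14: prefix='0' (no match yet)
Bit 15: prefix='01' -> emit 'a', reset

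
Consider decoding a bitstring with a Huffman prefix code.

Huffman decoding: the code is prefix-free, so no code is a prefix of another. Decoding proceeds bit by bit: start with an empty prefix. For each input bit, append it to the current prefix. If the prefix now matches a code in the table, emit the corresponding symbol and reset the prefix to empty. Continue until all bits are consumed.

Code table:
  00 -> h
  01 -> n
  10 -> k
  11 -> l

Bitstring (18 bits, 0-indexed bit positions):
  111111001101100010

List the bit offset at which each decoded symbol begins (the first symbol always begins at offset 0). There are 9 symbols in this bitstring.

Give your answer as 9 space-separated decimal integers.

Answer: 0 2 4 6 8 10 12 14 16

Derivation:
Bit 0: prefix='1' (no match yet)
Bit 1: prefix='11' -> emit 'l', reset
Bit 2: prefix='1' (no match yet)
Bit 3: prefix='11' -> emit 'l', reset
Bit 4: prefix='1' (no match yet)
Bit 5: prefix='11' -> emit 'l', reset
Bit 6: prefix='0' (no match yet)
Bit 7: prefix='00' -> emit 'h', reset
Bit 8: prefix='1' (no match yet)
Bit 9: prefix='11' -> emit 'l', reset
Bit 10: prefix='0' (no match yet)
Bit 11: prefix='01' -> emit 'n', reset
Bit 12: prefix='1' (no match yet)
Bit 13: prefix='10' -> emit 'k', reset
Bit 14: prefix='0' (no match yet)
Bit 15: prefix='00' -> emit 'h', reset
Bit 16: prefix='1' (no match yet)
Bit 17: prefix='10' -> emit 'k', reset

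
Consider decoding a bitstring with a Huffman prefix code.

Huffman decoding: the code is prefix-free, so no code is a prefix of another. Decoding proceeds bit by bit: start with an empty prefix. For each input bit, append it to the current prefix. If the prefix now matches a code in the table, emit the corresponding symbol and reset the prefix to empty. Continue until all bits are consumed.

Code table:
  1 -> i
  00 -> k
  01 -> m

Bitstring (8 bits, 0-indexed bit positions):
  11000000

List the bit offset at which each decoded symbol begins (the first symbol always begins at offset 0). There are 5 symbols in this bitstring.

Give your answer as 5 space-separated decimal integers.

Answer: 0 1 2 4 6

Derivation:
Bit 0: prefix='1' -> emit 'i', reset
Bit 1: prefix='1' -> emit 'i', reset
Bit 2: prefix='0' (no match yet)
Bit 3: prefix='00' -> emit 'k', reset
Bit 4: prefix='0' (no match yet)
Bit 5: prefix='00' -> emit 'k', reset
Bit 6: prefix='0' (no match yet)
Bit 7: prefix='00' -> emit 'k', reset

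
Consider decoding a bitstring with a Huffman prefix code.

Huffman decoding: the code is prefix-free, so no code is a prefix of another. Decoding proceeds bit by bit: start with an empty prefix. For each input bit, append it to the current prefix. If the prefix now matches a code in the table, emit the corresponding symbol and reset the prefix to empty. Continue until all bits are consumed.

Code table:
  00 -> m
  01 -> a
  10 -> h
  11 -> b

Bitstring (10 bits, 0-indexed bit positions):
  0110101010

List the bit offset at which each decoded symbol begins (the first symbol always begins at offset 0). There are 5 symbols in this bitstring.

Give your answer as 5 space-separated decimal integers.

Answer: 0 2 4 6 8

Derivation:
Bit 0: prefix='0' (no match yet)
Bit 1: prefix='01' -> emit 'a', reset
Bit 2: prefix='1' (no match yet)
Bit 3: prefix='10' -> emit 'h', reset
Bit 4: prefix='1' (no match yet)
Bit 5: prefix='10' -> emit 'h', reset
Bit 6: prefix='1' (no match yet)
Bit 7: prefix='10' -> emit 'h', reset
Bit 8: prefix='1' (no match yet)
Bit 9: prefix='10' -> emit 'h', reset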